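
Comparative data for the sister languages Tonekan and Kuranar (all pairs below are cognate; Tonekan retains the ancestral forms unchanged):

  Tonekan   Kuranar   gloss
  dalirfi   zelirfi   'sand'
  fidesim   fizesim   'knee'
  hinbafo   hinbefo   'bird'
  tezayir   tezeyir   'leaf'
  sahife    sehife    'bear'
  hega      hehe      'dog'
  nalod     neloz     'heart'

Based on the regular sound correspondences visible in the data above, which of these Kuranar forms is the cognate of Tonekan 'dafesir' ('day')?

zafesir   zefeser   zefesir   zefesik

dalirfi ~ zelirfi — Tonekan d corresponds to Kuranar z word-initially before a back vowel.
hinbafo ~ hinbefo — Tonekan a corresponds to Kuranar e after a consonant, before a labial obstruent.
Applying these to Tonekan 'dafesir':
  dafesir → zafesir   (d→z word-initially before a back vowel)
  zafesir → zefesir   (a→e after a consonant, before a labial obstruent)
So the Kuranar cognate is 'zefesir'.

zefesir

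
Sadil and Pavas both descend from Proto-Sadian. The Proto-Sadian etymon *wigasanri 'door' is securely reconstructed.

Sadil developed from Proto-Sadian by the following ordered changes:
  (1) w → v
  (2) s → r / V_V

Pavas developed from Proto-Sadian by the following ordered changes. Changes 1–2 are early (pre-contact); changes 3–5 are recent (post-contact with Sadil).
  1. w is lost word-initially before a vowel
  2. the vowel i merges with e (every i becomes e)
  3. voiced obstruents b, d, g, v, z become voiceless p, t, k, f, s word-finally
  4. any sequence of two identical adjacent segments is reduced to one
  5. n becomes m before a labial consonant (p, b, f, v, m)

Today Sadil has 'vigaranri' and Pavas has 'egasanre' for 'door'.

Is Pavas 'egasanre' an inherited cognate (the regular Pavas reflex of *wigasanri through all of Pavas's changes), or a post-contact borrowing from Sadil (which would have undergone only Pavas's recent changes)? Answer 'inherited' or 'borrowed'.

inherited

If inherited, *wigasanri would pass through all of Pavas's changes:
Pavas: *wigasanri
  wigasanri → igasanri   [glide loss]
  igasanri → egasanre   [vowel merger]
  egasanre (rule 3 does not apply)
  egasanre (rule 4 does not apply)
  egasanre (rule 5 does not apply)
  giving Pavas egasanre.
If borrowed from Sadil 'vigaranri' after the early changes, it would undergo only the recent ones:
  rule 3 (final devoicing): no change (vigaranri)
  rule 4 (degemination): no change (vigaranri)
  rule 5 (nasal place assimilation): no change (vigaranri)
  ⇒ as a loan: vigaranri
Pavas 'egasanre' matches the inherited outcome exactly, so it is an inherited cognate, not a loan.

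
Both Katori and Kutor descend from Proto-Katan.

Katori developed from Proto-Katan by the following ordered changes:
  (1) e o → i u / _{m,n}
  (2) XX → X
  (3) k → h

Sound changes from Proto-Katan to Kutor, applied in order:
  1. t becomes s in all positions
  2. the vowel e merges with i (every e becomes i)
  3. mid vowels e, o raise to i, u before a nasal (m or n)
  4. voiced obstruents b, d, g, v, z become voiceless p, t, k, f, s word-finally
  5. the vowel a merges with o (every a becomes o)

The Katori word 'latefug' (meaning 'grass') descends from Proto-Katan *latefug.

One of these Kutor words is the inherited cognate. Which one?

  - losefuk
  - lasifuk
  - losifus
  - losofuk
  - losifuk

losifuk

Kutor: *latefug > lasefug > lasifug > lasifuk > losifuk  (by unconditioned shift, vowel merger, final devoicing, vowel merger)
Among the options, 'losifuk' alone shows every Kutor change applied in order.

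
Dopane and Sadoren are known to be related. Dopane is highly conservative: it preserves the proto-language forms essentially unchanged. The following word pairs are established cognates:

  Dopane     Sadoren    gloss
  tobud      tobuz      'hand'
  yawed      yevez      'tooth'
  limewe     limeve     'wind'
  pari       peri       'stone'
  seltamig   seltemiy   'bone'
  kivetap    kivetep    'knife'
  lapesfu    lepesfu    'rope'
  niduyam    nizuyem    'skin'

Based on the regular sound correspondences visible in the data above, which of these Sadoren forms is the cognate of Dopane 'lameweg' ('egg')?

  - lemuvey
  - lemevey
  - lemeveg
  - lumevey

seltamig ~ seltemiy, niduyam ~ nizuyem — Dopane a corresponds to Sadoren e after a consonant, before a nasal.
yawed ~ yevez, limewe ~ limeve — Dopane w corresponds to Sadoren v between vowels (before a front vowel).
seltamig ~ seltemiy — Dopane g corresponds to Sadoren y word-finally.
Applying these to Dopane 'lameweg':
  lameweg → lemeweg   (a→e after a consonant, before a nasal)
  lemeweg → lemeveg   (w→v between vowels (before a front vowel))
  lemeveg → lemevey   (g→y word-finally)
So the Sadoren cognate is 'lemevey'.

lemevey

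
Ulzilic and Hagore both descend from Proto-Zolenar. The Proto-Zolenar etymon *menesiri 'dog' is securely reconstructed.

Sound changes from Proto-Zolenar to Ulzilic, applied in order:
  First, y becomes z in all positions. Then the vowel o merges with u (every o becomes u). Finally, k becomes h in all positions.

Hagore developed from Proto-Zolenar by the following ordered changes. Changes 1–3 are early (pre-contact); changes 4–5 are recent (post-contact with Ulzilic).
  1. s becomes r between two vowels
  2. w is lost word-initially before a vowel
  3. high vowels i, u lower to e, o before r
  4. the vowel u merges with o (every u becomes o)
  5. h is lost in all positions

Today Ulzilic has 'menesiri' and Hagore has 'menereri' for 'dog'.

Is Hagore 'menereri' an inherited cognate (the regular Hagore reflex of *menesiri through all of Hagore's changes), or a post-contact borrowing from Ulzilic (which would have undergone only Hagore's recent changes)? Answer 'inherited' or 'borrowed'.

If inherited, *menesiri would pass through all of Hagore's changes:
Hagore: *menesiri > meneriri > menereri  (by rhotacism, pre-rhotic lowering)
If borrowed from Ulzilic 'menesiri' after the early changes, it would undergo only the recent ones:
  rule 4 (vowel merger): no change (menesiri)
  rule 5 (h-loss): no change (menesiri)
  ⇒ as a loan: menesiri
Hagore 'menereri' matches the inherited outcome exactly, so it is an inherited cognate, not a loan.

inherited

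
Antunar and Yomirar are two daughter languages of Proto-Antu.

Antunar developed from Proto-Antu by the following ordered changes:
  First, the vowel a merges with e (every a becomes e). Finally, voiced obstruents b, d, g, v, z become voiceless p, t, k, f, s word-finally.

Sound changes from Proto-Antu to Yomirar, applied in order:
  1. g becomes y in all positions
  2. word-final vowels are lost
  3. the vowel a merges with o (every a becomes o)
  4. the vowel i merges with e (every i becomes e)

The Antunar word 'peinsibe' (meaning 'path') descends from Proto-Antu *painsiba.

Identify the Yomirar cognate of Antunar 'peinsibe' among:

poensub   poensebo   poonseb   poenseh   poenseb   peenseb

Yomirar: *painsiba > painsib > poinsib > poenseb  (by apocope, vowel merger, vowel merger)
The other candidates each miss or misapply at least one Yomirar change.

poenseb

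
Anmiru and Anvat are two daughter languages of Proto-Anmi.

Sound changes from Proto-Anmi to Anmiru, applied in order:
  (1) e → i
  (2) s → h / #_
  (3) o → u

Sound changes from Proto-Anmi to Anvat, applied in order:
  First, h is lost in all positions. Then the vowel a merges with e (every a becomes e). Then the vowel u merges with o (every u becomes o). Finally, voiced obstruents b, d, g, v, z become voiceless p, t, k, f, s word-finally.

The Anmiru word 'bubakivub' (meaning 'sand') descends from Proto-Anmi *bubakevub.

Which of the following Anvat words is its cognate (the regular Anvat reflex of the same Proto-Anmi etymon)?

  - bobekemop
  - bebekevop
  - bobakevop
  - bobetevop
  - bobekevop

bobekevop

Anvat: *bubakevub > bubekevub > bobekevob > bobekevop  (by vowel merger, vowel merger, final devoicing)
The other candidates each miss or misapply at least one Anvat change.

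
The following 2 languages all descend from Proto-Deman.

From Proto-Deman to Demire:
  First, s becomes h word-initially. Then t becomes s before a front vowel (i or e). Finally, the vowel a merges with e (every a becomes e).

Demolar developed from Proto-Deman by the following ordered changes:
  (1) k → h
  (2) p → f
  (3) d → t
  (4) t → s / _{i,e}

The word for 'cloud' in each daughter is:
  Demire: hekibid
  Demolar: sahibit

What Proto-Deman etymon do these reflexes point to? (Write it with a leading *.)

Position 1: Demire has h, Demolar has s. Taking the neighbouring segments as reconstructed: Demire h could go back to *s or *h; Demolar s can only go back to *s — the one source consistent with every daughter is *s.
Position 2: Demire has e, Demolar has a. Demolar preserves a here (none of its changes turn any other segment into a), so the proto-segment is *a.
This points to *sakibid. Verify forward in each daughter:
Demire: *sakibid
  sakibid → hakibid   [debuccalisation]
  hakibid (rule 2 does not apply)
  hakibid → hekibid   [vowel merger]
  giving Demire hekibid.
Demolar: start from *sakibid.
  rule 1 (unconditioned shift): sakibid → sahibid
  rule 2: no change — sahibid
  rule 3 (unconditioned shift): sahibid → sahibit
  rule 4: no change — sahibit
  ⇒ Demolar sahibit
*sakibid is the unique common source.

*sakibid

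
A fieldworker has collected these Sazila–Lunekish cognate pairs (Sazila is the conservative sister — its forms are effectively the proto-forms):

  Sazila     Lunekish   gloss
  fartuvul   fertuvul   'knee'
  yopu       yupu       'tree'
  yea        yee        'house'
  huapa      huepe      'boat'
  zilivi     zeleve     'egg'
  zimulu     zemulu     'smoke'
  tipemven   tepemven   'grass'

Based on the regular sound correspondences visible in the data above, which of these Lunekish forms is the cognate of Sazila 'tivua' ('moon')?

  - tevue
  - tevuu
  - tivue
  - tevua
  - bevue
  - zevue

zilivi ~ zeleve — Sazila i corresponds to Lunekish e after a consonant, before a labial obstruent.
yea ~ yee — Sazila a corresponds to Lunekish e word-finally.
Applying these to Sazila 'tivua':
  tivua → tevua   (i→e after a consonant, before a labial obstruent)
  tevua → tevue   (a→e word-finally)
So the Lunekish cognate is 'tevue'.

tevue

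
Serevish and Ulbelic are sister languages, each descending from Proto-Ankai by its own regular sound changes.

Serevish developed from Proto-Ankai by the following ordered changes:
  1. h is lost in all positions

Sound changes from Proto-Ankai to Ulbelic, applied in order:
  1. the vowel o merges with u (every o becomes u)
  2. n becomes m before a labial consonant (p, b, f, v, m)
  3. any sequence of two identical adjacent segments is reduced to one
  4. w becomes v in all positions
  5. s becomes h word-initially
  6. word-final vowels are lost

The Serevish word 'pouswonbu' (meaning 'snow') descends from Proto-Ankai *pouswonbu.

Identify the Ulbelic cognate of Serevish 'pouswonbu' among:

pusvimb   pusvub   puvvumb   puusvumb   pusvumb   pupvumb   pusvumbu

Ulbelic: start from *pouswonbu.
  rule 1 (vowel merger): pouswonbu → puuswunbu
  rule 2 (nasal place assimilation): puuswunbu → puuswumbu
  rule 3 (degemination): puuswumbu → puswumbu
  rule 4 (unconditioned shift): puswumbu → pusvumbu
  rule 5: no change — pusvumbu
  rule 6 (apocope): pusvumbu → pusvumb
  ⇒ Ulbelic pusvumb
Among the options, 'pusvumb' alone shows every Ulbelic change applied in order.

pusvumb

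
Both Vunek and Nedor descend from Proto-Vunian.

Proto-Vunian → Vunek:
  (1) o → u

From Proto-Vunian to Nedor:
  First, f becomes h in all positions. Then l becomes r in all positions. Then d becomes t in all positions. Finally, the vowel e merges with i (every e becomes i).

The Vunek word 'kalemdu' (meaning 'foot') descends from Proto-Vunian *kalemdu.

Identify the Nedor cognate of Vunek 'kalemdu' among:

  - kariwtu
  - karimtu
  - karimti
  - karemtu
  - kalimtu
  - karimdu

Nedor: *kalemdu > karemdu > karemtu > karimtu  (by unconditioned shift, unconditioned shift, vowel merger)
The other candidates each miss or misapply at least one Nedor change.

karimtu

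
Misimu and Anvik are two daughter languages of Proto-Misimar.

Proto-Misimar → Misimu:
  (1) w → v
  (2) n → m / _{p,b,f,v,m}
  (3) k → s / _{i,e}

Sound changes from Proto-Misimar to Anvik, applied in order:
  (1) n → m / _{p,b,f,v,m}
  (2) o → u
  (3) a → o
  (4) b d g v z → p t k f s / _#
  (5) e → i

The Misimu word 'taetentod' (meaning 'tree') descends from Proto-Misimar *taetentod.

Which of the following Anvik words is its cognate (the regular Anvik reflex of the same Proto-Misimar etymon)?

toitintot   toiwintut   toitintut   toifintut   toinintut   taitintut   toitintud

Anvik: *taetentod > taetentud > toetentud > toetentut > toitintut  (by vowel merger, vowel merger, final devoicing, vowel merger)

toitintut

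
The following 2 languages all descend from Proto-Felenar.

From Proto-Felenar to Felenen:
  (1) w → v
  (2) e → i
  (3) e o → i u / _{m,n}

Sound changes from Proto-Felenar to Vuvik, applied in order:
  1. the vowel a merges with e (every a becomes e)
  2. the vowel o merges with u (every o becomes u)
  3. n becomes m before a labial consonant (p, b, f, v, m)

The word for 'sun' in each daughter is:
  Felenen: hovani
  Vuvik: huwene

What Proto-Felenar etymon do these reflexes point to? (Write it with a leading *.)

*howane

Position 2: Felenen has o, Vuvik has u. Felenen preserves o here (none of its changes turn any other segment into o), so the proto-segment is *o.
Position 3: Felenen has v, Vuvik has w. Vuvik preserves w here (none of its changes turn any other segment into w), so the proto-segment is *w.
This points to *howane. Verify forward in each daughter:
Felenen: *howane
  howane → hovane   [unconditioned shift]
  hovane → hovani   [vowel merger]
  hovani (rule 3 does not apply)
  giving Felenen hovani.
Vuvik: start from *howane.
  rule 1 (vowel merger): howane → howene
  rule 2 (vowel merger): howene → huwene
  rule 3: no change — huwene
  ⇒ Vuvik huwene
*howane is the unique common source.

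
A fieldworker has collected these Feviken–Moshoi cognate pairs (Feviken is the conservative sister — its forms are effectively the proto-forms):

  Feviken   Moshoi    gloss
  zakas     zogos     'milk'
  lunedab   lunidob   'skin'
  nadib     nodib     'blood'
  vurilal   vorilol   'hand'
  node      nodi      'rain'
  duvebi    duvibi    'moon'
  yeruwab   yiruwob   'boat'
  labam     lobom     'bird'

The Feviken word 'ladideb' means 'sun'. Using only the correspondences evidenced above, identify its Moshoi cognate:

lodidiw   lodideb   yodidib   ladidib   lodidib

lodidib

zakas ~ zogos, nadib ~ nodib — Feviken a corresponds to Moshoi o after a consonant, before a consonant other than r, m, n, p, b, f, v.
duvebi ~ duvibi — Feviken e corresponds to Moshoi i after a consonant, before a labial obstruent.
Applying these to Feviken 'ladideb':
  ladideb → lodideb   (a→o after a consonant, before a consonant other than r, m, n, p, b, f, v)
  lodideb → lodidib   (e→i after a consonant, before a labial obstruent)
So the Moshoi cognate is 'lodidib'.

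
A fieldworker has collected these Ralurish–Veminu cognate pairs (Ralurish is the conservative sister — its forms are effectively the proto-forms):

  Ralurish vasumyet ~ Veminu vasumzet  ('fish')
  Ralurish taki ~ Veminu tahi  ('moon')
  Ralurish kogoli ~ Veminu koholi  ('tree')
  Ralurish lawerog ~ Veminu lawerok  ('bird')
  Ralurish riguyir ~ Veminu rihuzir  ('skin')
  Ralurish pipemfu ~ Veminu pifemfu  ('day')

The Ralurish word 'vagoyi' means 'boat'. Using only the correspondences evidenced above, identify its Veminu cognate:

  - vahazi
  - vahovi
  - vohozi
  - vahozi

vahozi

kogoli ~ koholi — Ralurish g corresponds to Veminu h between vowels (before a back vowel).
riguyir ~ rihuzir — Ralurish y corresponds to Veminu z between vowels (before a front vowel).
Applying these to Ralurish 'vagoyi':
  vagoyi → vahoyi   (g→h between vowels (before a back vowel))
  vahoyi → vahozi   (y→z between vowels (before a front vowel))
So the Veminu cognate is 'vahozi'.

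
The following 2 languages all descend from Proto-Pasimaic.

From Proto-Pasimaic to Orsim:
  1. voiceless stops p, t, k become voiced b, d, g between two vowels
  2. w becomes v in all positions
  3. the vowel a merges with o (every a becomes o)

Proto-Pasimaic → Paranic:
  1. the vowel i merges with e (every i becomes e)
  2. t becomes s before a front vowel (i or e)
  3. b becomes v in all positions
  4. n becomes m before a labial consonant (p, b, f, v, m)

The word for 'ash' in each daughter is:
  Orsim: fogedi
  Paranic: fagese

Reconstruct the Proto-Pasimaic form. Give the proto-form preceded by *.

Position 5: Orsim has d, Paranic has s. Taking the neighbouring segments as reconstructed: Orsim d could go back to *t or *d; Paranic s could go back to *t or *s — the one source consistent with every daughter is *t.
Position 2: Orsim has o, Paranic has a. Paranic preserves a here (none of its changes turn any other segment into a), so the proto-segment is *a.
Continuing position by position gives *fageti; check it forward:
Orsim: *fageti > fagedi > fogedi  (by intervocalic voicing, vowel merger)
Paranic: *fageti
  fageti → fagete   [vowel merger]
  fagete → fagese   [palatalisation]
  fagese (rule 3 does not apply)
  fagese (rule 4 does not apply)
  giving Paranic fagese.
No other proto-form is consistent with every reflex, so the reconstruction is *fageti.

*fageti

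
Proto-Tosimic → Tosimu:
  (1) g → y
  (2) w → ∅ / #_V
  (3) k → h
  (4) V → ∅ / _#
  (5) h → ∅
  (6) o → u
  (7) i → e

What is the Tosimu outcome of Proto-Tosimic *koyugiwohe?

Tosimu: *koyugiwohe > koyuyiwohe > hoyuyiwohe > hoyuyiwoh > oyuyiwo > uyuyiwu > uyuyewu  (by unconditioned shift, unconditioned shift, apocope, h-loss, vowel merger, vowel merger)

uyuyewu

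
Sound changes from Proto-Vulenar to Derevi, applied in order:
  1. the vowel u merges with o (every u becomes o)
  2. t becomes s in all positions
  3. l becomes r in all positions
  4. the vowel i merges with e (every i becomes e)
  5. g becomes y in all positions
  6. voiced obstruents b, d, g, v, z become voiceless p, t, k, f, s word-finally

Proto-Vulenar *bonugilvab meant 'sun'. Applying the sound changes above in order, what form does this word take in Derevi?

bonoyervap

Derevi: *bonugilvab > bonogilvab > bonogirvab > bonogervab > bonoyervab > bonoyervap  (by vowel merger, unconditioned shift, vowel merger, unconditioned shift, final devoicing)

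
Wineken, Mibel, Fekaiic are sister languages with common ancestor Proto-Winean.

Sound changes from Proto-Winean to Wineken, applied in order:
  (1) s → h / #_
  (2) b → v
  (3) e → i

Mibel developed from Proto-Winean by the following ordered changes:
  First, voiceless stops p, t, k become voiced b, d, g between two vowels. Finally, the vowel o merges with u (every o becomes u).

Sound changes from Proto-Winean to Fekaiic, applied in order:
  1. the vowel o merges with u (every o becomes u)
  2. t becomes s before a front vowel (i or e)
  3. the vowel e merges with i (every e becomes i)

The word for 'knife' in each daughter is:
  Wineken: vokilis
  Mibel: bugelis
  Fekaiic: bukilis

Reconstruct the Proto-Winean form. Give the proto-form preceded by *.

*bokelis

Position 4: Wineken has i, Mibel has e, Fekaiic has i. Mibel preserves e here (none of its changes turn any other segment into e), so the proto-segment is *e.
Position 2: Wineken has o, Mibel has u, Fekaiic has u. Wineken preserves o here (none of its changes turn any other segment into o), so the proto-segment is *o.
Position 3: Wineken has k, Mibel has g, Fekaiic has k. Wineken preserves k here (none of its changes turn any other segment into k), so the proto-segment is *k.
Verify the candidate proto-form against each daughter:
Wineken: start from *bokelis.
  rule 1: no change — bokelis
  rule 2 (unconditioned shift): bokelis → vokelis
  rule 3 (vowel merger): vokelis → vokilis
  ⇒ Wineken vokilis
Mibel: *bokelis > bogelis > bugelis  (by intervocalic voicing, vowel merger)
Fekaiic: start from *bokelis.
  rule 1 (vowel merger): bokelis → bukelis
  rule 2: no change — bukelis
  rule 3 (vowel merger): bukelis → bukilis
  ⇒ Fekaiic bukilis
Only *bokelis yields all of Wineken vokilis, Mibel bugelis, Fekaiic bukilis.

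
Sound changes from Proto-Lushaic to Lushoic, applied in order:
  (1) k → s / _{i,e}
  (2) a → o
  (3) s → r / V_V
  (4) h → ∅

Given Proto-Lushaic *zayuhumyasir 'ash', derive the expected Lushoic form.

zoyuumyorir

Lushoic: start from *zayuhumyasir.
  rule 1: no change — zayuhumyasir
  rule 2 (vowel merger): zayuhumyasir → zoyuhumyosir
  rule 3 (rhotacism): zoyuhumyosir → zoyuhumyorir
  rule 4 (h-loss): zoyuhumyorir → zoyuumyorir
  ⇒ Lushoic zoyuumyorir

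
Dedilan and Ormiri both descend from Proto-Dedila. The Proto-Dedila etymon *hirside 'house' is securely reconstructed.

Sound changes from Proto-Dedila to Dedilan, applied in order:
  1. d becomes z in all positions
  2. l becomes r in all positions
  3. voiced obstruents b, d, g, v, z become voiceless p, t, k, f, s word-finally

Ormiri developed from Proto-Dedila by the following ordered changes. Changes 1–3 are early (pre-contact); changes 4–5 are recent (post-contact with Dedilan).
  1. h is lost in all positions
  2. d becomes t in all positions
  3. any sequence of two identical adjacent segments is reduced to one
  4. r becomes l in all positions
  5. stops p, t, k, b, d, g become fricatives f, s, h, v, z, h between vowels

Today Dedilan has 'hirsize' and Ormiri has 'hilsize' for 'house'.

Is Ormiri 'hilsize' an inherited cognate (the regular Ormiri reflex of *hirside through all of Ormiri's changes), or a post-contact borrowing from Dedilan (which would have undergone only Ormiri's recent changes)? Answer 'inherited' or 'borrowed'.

If inherited, *hirside would pass through all of Ormiri's changes:
Ormiri: *hirside
  hirside → irside   [h-loss]
  irside → irsite   [unconditioned shift]
  irsite (rule 3 does not apply)
  irsite → ilsite   [unconditioned shift]
  ilsite → ilsise   [intervocalic lenition]
  giving Ormiri ilsise.
If borrowed from Dedilan 'hirsize' after the early changes, it would undergo only the recent ones:
  rule 4 (unconditioned shift): hirsize → hilsize
  rule 5 (intervocalic lenition): no change (hilsize)
  ⇒ as a loan: hilsize
Ormiri 'hilsize' matches the loan outcome 'hilsize', not the inherited 'ilsise' — it skipped the early Ormiri changes, so it was borrowed from Dedilan.

borrowed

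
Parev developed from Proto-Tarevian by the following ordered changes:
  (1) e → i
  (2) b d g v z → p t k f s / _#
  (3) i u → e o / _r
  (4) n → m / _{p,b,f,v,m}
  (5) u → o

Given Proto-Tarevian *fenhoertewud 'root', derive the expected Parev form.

Parev: start from *fenhoertewud.
  rule 1 (vowel merger): fenhoertewud → finhoirtiwud
  rule 2 (final devoicing): finhoirtiwud → finhoirtiwut
  rule 3 (pre-rhotic lowering): finhoirtiwut → finhoertiwut
  rule 4: no change — finhoertiwut
  rule 5 (vowel merger): finhoertiwut → finhoertiwot
  ⇒ Parev finhoertiwot

finhoertiwot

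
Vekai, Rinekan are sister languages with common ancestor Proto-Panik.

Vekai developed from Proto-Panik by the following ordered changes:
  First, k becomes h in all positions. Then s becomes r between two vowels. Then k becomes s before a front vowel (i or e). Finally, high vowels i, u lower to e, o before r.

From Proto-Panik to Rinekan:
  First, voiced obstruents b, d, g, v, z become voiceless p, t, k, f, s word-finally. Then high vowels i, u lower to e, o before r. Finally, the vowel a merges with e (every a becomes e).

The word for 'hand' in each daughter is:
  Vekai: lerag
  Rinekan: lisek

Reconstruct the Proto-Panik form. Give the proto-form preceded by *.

*lisag

Position 3: Vekai has r, Rinekan has s. Taking the neighbouring segments as reconstructed: Vekai r could go back to *s or *r; Rinekan s can only go back to *s — the one source consistent with every daughter is *s.
Position 4: Vekai has a, Rinekan has e. Vekai preserves a here (none of its changes turn any other segment into a), so the proto-segment is *a.
Position 2: Vekai has e, Rinekan has i. Rinekan preserves i here (none of its changes turn any other segment into i), so the proto-segment is *i.
This points to *lisag. Verify forward in each daughter:
Vekai: start from *lisag.
  rule 1: no change — lisag
  rule 2 (rhotacism): lisag → lirag
  rule 3: no change — lirag
  rule 4 (pre-rhotic lowering): lirag → lerag
  ⇒ Vekai lerag
Rinekan: *lisag
  lisag → lisak   [final devoicing]
  lisak (rule 2 does not apply)
  lisak → lisek   [vowel merger]
  giving Rinekan lisek.
*lisag is the unique common source.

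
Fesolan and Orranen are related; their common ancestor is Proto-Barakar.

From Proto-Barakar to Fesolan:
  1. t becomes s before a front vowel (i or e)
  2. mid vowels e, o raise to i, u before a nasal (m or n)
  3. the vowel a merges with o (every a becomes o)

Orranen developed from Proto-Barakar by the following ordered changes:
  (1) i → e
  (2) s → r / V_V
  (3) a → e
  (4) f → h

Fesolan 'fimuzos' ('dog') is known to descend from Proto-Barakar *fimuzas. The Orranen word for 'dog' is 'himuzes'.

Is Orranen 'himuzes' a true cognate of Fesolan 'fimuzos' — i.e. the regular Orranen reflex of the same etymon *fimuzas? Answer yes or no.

Derive the expected Orranen reflex of *fimuzas:
Orranen: *fimuzas
  fimuzas → femuzas   [vowel merger]
  femuzas (rule 2 does not apply)
  femuzas → femuzes   [vowel merger]
  femuzes → hemuzes   [unconditioned shift]
  giving Orranen hemuzes.
The regular Orranen reflex would be 'hemuzes', but the attested form is 'himuzes'. The correspondence is irregular, so they are not cognates (the Orranen form has a different source).

no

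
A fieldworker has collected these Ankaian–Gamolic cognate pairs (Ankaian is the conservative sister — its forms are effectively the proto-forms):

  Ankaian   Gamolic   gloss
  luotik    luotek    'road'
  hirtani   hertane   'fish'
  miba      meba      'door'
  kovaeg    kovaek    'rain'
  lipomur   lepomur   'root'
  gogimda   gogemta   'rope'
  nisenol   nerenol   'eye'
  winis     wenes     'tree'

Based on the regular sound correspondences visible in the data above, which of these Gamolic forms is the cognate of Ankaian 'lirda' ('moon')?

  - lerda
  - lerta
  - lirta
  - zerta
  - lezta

lerta

hirtani ~ hertane — Ankaian i corresponds to Gamolic e after a consonant, before r.
gogimda ~ gogemta — Ankaian d corresponds to Gamolic t after a consonant, before a back vowel.
Applying these to Ankaian 'lirda':
  lirda → lerda   (i→e after a consonant, before r)
  lerda → lerta   (d→t after a consonant, before a back vowel)
So the Gamolic cognate is 'lerta'.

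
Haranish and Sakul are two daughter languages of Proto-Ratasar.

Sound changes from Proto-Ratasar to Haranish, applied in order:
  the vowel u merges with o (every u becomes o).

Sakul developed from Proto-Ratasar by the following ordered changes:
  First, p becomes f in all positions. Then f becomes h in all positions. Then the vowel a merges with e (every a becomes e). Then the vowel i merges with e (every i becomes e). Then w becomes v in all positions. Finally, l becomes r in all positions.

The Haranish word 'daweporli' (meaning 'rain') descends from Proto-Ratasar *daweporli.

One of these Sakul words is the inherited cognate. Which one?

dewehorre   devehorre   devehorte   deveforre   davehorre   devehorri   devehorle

devehorre

Sakul: start from *daweporli.
  rule 1 (unconditioned shift): daweporli → daweforli
  rule 2 (unconditioned shift): daweforli → dawehorli
  rule 3 (vowel merger): dawehorli → dewehorli
  rule 4 (vowel merger): dewehorli → dewehorle
  rule 5 (unconditioned shift): dewehorle → devehorle
  rule 6 (unconditioned shift): devehorle → devehorre
  ⇒ Sakul devehorre
The other candidates each miss or misapply at least one Sakul change.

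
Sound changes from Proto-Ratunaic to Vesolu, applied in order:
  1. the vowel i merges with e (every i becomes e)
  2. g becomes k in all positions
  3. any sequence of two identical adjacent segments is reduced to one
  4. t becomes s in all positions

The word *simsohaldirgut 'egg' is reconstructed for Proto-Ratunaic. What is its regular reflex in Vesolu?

Vesolu: *simsohaldirgut
  simsohaldirgut → semsohaldergut   [vowel merger]
  semsohaldergut → semsohalderkut   [unconditioned shift]
  semsohalderkut (rule 3 does not apply)
  semsohalderkut → semsohalderkus   [unconditioned shift]
  giving Vesolu semsohalderkus.

semsohalderkus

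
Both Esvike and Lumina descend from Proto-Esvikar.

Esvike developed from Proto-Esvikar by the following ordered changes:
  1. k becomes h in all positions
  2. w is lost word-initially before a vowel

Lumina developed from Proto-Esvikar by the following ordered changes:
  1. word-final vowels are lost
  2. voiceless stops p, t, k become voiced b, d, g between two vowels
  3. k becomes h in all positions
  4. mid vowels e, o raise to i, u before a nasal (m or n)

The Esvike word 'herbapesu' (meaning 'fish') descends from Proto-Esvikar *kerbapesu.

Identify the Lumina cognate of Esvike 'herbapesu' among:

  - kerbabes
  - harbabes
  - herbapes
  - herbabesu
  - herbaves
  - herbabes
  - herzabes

herbabes

Lumina: *kerbapesu
  kerbapesu → kerbapes   [apocope]
  kerbapes → kerbabes   [intervocalic voicing]
  kerbabes → herbabes   [unconditioned shift]
  herbabes (rule 4 does not apply)
  giving Lumina herbabes.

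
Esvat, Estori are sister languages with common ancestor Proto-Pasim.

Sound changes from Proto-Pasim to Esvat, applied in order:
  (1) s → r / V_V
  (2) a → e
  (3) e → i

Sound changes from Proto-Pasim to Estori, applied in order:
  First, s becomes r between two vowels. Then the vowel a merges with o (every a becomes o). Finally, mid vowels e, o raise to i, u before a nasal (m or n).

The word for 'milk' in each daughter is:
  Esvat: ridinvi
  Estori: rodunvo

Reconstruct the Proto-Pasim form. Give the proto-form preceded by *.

Position 2: Esvat has i, Estori has o. Taking the neighbouring segments as reconstructed: Esvat i could go back to *a or *e or *i; Estori o could go back to *a or *o — the one source consistent with every daughter is *a.
Position 4: Esvat has i, Estori has u. Taking the neighbouring segments as reconstructed: Esvat i could go back to *a or *e or *i; Estori u could go back to *a or *o or *u — the one source consistent with every daughter is *a.
Verify the candidate proto-form against each daughter:
Esvat: *radanva > redenve > ridinvi  (by vowel merger, vowel merger)
Estori: *radanva > rodonvo > rodunvo  (by vowel merger, pre-nasal raising)
No other proto-form is consistent with every reflex, so the reconstruction is *radanva.

*radanva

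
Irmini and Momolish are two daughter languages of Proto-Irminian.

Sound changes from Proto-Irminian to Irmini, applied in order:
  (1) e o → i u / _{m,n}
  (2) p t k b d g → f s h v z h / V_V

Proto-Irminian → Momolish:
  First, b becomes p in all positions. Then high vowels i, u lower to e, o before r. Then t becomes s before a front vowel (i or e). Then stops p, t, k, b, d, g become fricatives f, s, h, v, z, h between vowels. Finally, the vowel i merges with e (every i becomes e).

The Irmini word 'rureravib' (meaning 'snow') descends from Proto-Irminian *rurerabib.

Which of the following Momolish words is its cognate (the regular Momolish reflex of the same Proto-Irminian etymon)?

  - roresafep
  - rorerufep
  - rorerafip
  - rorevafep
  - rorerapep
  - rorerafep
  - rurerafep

Momolish: *rurerabib > rurerapip > rorerapip > rorerafip > rorerafep  (by unconditioned shift, pre-rhotic lowering, intervocalic lenition, vowel merger)
Among the options, 'rorerafep' alone shows every Momolish change applied in order.

rorerafep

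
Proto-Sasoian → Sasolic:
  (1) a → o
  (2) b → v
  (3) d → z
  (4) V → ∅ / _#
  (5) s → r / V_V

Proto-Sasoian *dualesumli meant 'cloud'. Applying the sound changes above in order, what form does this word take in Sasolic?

Sasolic: *dualesumli
  dualesumli → duolesumli   [vowel merger]
  duolesumli (rule 2 does not apply)
  duolesumli → zuolesumli   [unconditioned shift]
  zuolesumli → zuolesuml   [apocope]
  zuolesuml → zuoleruml   [rhotacism]
  giving Sasolic zuoleruml.

zuoleruml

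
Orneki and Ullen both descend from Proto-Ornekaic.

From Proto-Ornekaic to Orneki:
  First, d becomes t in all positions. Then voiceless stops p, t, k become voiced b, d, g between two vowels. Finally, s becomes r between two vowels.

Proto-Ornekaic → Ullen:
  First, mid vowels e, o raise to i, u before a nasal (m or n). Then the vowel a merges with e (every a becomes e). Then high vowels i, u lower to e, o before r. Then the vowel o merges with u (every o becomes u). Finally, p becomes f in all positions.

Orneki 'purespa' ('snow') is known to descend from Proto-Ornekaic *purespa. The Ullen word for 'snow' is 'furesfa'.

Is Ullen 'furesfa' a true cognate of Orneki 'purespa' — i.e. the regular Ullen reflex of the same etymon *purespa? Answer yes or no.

Derive the expected Ullen reflex of *purespa:
Ullen: start from *purespa.
  rule 1: no change — purespa
  rule 2 (vowel merger): purespa → purespe
  rule 3 (pre-rhotic lowering): purespe → porespe
  rule 4 (vowel merger): porespe → purespe
  rule 5 (unconditioned shift): purespe → furesfe
  ⇒ Ullen furesfe
The regular Ullen reflex would be 'furesfe', but the attested form is 'furesfa'. The correspondence is irregular, so they are not cognates (the Ullen form has a different source).

no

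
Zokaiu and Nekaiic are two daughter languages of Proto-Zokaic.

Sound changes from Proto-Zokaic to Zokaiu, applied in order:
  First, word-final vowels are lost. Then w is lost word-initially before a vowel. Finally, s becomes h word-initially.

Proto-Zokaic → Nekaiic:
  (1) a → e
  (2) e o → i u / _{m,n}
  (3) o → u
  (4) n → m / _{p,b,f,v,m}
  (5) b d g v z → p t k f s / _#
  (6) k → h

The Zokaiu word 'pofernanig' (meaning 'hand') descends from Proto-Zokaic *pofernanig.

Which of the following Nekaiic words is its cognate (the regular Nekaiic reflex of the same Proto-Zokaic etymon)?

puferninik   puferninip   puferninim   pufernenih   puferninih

puferninih

Nekaiic: *pofernanig > pofernenig > poferninig > puferninig > puferninik > puferninih  (by vowel merger, pre-nasal raising, vowel merger, final devoicing, unconditioned shift)
Among the options, 'puferninih' alone shows every Nekaiic change applied in order.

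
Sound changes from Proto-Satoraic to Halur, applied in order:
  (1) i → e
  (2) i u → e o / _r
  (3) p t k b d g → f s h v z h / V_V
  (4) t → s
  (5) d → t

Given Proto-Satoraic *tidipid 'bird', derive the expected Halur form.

sezefet

Halur: *tidipid
  tidipid → tedeped   [vowel merger]
  tedeped (rule 2 does not apply)
  tedeped → tezefed   [intervocalic lenition]
  tezefed → sezefed   [unconditioned shift]
  sezefed → sezefet   [unconditioned shift]
  giving Halur sezefet.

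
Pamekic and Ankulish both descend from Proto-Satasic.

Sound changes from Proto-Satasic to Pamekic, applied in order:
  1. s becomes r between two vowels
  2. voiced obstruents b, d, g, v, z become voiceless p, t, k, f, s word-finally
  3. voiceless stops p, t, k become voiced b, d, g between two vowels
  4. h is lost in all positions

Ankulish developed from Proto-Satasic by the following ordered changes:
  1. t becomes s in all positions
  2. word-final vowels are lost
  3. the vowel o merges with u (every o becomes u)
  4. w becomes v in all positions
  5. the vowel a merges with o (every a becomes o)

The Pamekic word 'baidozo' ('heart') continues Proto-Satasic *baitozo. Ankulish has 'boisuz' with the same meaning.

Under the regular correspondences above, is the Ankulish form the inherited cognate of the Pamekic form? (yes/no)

yes

Derive the expected Ankulish reflex of *baitozo:
Ankulish: *baitozo > baisozo > baisoz > baisuz > boisuz  (by unconditioned shift, apocope, vowel merger, vowel merger)
Ankulish 'boisuz' matches the regular reflex exactly, so the pair is cognate.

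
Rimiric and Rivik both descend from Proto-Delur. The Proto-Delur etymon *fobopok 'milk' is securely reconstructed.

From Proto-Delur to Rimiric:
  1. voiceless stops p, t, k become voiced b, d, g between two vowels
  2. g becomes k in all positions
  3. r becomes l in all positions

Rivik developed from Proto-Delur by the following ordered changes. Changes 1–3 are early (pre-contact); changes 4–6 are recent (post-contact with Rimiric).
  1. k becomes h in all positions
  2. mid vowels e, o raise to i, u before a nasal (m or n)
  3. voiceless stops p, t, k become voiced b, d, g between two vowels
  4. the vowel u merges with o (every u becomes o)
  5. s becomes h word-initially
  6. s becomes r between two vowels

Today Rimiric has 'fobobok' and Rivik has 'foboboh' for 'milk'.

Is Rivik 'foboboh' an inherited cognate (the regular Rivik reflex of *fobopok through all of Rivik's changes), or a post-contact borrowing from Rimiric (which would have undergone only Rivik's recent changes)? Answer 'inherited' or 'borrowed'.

If inherited, *fobopok would pass through all of Rivik's changes:
Rivik: *fobopok > fobopoh > foboboh  (by unconditioned shift, intervocalic voicing)
If borrowed from Rimiric 'fobobok' after the early changes, it would undergo only the recent ones:
  rule 4 (vowel merger): no change (fobobok)
  rule 5 (debuccalisation): no change (fobobok)
  rule 6 (rhotacism): no change (fobobok)
  ⇒ as a loan: fobobok
Rivik 'foboboh' matches the inherited outcome exactly, so it is an inherited cognate, not a loan.

inherited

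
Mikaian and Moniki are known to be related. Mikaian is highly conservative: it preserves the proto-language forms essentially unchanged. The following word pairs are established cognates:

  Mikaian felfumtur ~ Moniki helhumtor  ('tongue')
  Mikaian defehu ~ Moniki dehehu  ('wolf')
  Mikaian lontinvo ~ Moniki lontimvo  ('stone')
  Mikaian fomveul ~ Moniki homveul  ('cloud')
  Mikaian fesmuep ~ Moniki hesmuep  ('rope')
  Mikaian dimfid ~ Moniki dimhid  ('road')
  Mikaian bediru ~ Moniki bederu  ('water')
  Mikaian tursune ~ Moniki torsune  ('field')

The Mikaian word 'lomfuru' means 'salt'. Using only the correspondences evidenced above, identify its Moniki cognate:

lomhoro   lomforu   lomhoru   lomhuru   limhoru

lomhoru

felfumtur ~ helhumtor — Mikaian f corresponds to Moniki h after a consonant, before a back vowel.
felfumtur ~ helhumtor, tursune ~ torsune — Mikaian u corresponds to Moniki o after a consonant, before r.
Applying these to Mikaian 'lomfuru':
  lomfuru → lomhuru   (f→h after a consonant, before a back vowel)
  lomhuru → lomhoru   (u→o after a consonant, before r)
So the Moniki cognate is 'lomhoru'.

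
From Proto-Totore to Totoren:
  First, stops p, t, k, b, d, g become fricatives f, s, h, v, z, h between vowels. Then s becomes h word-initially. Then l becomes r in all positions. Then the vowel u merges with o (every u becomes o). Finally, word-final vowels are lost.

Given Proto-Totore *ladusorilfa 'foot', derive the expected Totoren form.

razosorirf

Totoren: *ladusorilfa
  ladusorilfa → lazusorilfa   [intervocalic lenition]
  lazusorilfa (rule 2 does not apply)
  lazusorilfa → razusorirfa   [unconditioned shift]
  razusorirfa → razosorirfa   [vowel merger]
  razosorirfa → razosorirf   [apocope]
  giving Totoren razosorirf.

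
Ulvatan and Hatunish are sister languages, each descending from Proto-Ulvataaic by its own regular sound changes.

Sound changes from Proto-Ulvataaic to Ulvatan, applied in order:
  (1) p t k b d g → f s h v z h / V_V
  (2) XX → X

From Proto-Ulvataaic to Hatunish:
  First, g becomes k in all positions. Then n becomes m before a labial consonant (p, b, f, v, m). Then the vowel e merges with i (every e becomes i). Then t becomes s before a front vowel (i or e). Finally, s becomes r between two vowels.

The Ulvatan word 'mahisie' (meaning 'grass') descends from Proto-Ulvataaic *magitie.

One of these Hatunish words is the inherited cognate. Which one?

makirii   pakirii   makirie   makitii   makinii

makirii

Hatunish: *magitie
  magitie → makitie   [unconditioned shift]
  makitie (rule 2 does not apply)
  makitie → makitii   [vowel merger]
  makitii → makisii   [palatalisation]
  makisii → makirii   [rhotacism]
  giving Hatunish makirii.
Only 'makirii' matches the regular Hatunish development of *magitie.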